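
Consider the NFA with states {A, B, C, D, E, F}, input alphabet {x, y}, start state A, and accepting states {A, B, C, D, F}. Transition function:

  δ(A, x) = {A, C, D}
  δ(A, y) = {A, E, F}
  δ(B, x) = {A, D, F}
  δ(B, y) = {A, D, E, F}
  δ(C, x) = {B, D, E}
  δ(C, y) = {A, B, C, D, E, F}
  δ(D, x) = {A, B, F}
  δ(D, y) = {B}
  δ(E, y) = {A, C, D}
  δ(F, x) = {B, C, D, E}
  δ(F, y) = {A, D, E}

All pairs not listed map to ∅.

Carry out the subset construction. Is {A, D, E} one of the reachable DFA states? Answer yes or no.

no

Start state of the DFA: {A}.
{A} --x--> {A, C, D}  [new]
{A} --y--> {A, E, F}  [new]
{A, C, D} --x--> {A, B, C, D, E, F}  [new]
{A, C, D} --y--> {A, B, C, D, E, F}  [seen]
{A, E, F} --x--> {A, B, C, D, E}  [new]
{A, E, F} --y--> {A, C, D, E, F}  [new]
{A, B, C, D, E, F} --x--> {A, B, C, D, E, F}  [seen]
{A, B, C, D, E, F} --y--> {A, B, C, D, E, F}  [seen]
{A, B, C, D, E} --x--> {A, B, C, D, E, F}  [seen]
{A, B, C, D, E} --y--> {A, B, C, D, E, F}  [seen]
{A, C, D, E, F} --x--> {A, B, C, D, E, F}  [seen]
{A, C, D, E, F} --y--> {A, B, C, D, E, F}  [seen]
Reachable DFA states: {A}, {A, C, D}, {A, E, F}, {A, B, C, D, E, F}, {A, B, C, D, E}, {A, C, D, E, F}.
{A, D, E} is not among them.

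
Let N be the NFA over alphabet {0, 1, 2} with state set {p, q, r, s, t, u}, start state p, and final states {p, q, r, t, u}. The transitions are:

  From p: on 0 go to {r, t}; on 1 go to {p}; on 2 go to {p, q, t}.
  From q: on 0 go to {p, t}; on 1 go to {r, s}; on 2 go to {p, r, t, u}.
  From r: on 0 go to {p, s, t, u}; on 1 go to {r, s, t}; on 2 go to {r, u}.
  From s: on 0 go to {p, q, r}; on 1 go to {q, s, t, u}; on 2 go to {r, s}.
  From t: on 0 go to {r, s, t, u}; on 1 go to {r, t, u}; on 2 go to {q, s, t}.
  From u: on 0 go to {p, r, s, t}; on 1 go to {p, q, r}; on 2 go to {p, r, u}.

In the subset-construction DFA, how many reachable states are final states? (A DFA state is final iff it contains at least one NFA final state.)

7

Start state of the DFA: {p}.
{p} --0--> {r, t}  [new]
{p} --1--> {p}  [seen]
{p} --2--> {p, q, t}  [new]
{r, t} --0--> {p, r, s, t, u}  [new]
{r, t} --1--> {r, s, t, u}  [new]
{r, t} --2--> {q, r, s, t, u}  [new]
{p, q, t} --0--> {p, r, s, t, u}  [seen]
{p, q, t} --1--> {p, r, s, t, u}  [seen]
{p, q, t} --2--> {p, q, r, s, t, u}  [new]
{p, r, s, t, u} --0--> {p, q, r, s, t, u}  [seen]
{p, r, s, t, u} --1--> {p, q, r, s, t, u}  [seen]
{p, r, s, t, u} --2--> {p, q, r, s, t, u}  [seen]
{r, s, t, u} --0--> {p, q, r, s, t, u}  [seen]
{r, s, t, u} --1--> {p, q, r, s, t, u}  [seen]
{r, s, t, u} --2--> {p, q, r, s, t, u}  [seen]
{q, r, s, t, u} --0--> {p, q, r, s, t, u}  [seen]
{q, r, s, t, u} --1--> {p, q, r, s, t, u}  [seen]
{q, r, s, t, u} --2--> {p, q, r, s, t, u}  [seen]
{p, q, r, s, t, u} --0--> {p, q, r, s, t, u}  [seen]
{p, q, r, s, t, u} --1--> {p, q, r, s, t, u}  [seen]
{p, q, r, s, t, u} --2--> {p, q, r, s, t, u}  [seen]
Reachable DFA states: {p}, {r, t}, {p, q, t}, {p, r, s, t, u}, {r, s, t, u}, {q, r, s, t, u}, {p, q, r, s, t, u}.
Accepting DFA states (contain an NFA accepting state): {p}, {r, t}, {p, q, t}, {p, r, s, t, u}, {r, s, t, u}, {q, r, s, t, u}, {p, q, r, s, t, u}.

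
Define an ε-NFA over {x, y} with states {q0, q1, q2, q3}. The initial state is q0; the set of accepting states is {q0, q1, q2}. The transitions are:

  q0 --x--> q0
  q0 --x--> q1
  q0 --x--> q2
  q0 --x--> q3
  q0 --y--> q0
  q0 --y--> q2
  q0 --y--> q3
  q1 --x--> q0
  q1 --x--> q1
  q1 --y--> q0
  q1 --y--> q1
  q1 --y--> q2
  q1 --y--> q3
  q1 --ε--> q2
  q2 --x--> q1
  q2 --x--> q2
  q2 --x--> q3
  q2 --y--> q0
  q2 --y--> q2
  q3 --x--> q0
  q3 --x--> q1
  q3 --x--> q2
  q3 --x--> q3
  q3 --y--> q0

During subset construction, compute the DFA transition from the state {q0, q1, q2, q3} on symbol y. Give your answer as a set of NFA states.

{q0, q1, q2, q3}

δ(q0,y) = {q0, q2, q3}; δ(q1,y) = {q0, q1, q2, q3}; δ(q2,y) = {q0, q2}; δ(q3,y) = {q0}.
Union: {q0, q1, q2, q3}.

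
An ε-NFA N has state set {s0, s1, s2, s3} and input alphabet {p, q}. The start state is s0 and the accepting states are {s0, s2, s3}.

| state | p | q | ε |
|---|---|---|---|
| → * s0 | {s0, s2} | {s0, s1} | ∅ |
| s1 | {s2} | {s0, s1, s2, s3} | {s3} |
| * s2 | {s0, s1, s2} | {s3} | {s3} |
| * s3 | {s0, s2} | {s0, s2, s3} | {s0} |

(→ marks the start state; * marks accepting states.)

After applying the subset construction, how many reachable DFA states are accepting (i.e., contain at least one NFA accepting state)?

4

Start state of the DFA: {s0} (ε-closure of the NFA start).
{s0} --p--> {s0, s2, s3}  [new]
{s0} --q--> {s0, s1, s3}  [new]
{s0, s2, s3} --p--> {s0, s1, s2, s3}  [new]
{s0, s2, s3} --q--> {s0, s1, s2, s3}  [seen]
{s0, s1, s3} --p--> {s0, s2, s3}  [seen]
{s0, s1, s3} --q--> {s0, s1, s2, s3}  [seen]
{s0, s1, s2, s3} --p--> {s0, s1, s2, s3}  [seen]
{s0, s1, s2, s3} --q--> {s0, s1, s2, s3}  [seen]
Reachable DFA states: {s0}, {s0, s2, s3}, {s0, s1, s3}, {s0, s1, s2, s3}.
Accepting DFA states (contain an NFA accepting state): {s0}, {s0, s2, s3}, {s0, s1, s3}, {s0, s1, s2, s3}.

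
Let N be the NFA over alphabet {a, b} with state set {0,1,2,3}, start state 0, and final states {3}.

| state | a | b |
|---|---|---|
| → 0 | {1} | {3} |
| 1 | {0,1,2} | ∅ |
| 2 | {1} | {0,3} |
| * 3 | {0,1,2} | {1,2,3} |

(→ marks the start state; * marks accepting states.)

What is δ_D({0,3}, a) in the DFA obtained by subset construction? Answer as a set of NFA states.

{0,1,2}

δ(0,a) = {1}; δ(3,a) = {0,1,2}.
Union: {0,1,2}.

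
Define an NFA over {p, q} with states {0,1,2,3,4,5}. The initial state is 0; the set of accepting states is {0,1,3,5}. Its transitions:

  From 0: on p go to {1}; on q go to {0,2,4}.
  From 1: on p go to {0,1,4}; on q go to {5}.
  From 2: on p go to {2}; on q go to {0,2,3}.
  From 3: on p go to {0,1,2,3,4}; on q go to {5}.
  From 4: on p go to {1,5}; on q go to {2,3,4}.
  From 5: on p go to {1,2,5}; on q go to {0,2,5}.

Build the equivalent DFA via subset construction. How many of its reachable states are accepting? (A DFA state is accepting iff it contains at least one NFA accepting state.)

13

Start state of the DFA: {0}.
{0} --p--> {1}  [new]
{0} --q--> {0,2,4}  [new]
{1} --p--> {0,1,4}  [new]
{1} --q--> {5}  [new]
{0,2,4} --p--> {1,2,5}  [new]
{0,2,4} --q--> {0,2,3,4}  [new]
{0,1,4} --p--> {0,1,4,5}  [new]
{0,1,4} --q--> {0,2,3,4,5}  [new]
{5} --p--> {1,2,5}  [seen]
{5} --q--> {0,2,5}  [new]
{1,2,5} --p--> {0,1,2,4,5}  [new]
{1,2,5} --q--> {0,2,3,5}  [new]
{0,2,3,4} --p--> {0,1,2,3,4,5}  [new]
{0,2,3,4} --q--> {0,2,3,4,5}  [seen]
{0,1,4,5} --p--> {0,1,2,4,5}  [seen]
{0,1,4,5} --q--> {0,2,3,4,5}  [seen]
{0,2,3,4,5} --p--> {0,1,2,3,4,5}  [seen]
{0,2,3,4,5} --q--> {0,2,3,4,5}  [seen]
{0,2,5} --p--> {1,2,5}  [seen]
{0,2,5} --q--> {0,2,3,4,5}  [seen]
{0,1,2,4,5} --p--> {0,1,2,4,5}  [seen]
{0,1,2,4,5} --q--> {0,2,3,4,5}  [seen]
{0,2,3,5} --p--> {0,1,2,3,4,5}  [seen]
{0,2,3,5} --q--> {0,2,3,4,5}  [seen]
{0,1,2,3,4,5} --p--> {0,1,2,3,4,5}  [seen]
{0,1,2,3,4,5} --q--> {0,2,3,4,5}  [seen]
Reachable DFA states: {0}, {1}, {0,2,4}, {0,1,4}, {5}, {1,2,5}, {0,2,3,4}, {0,1,4,5}, {0,2,3,4,5}, {0,2,5}, {0,1,2,4,5}, {0,2,3,5}, {0,1,2,3,4,5}.
Accepting DFA states (contain an NFA accepting state): {0}, {1}, {0,2,4}, {0,1,4}, {5}, {1,2,5}, {0,2,3,4}, {0,1,4,5}, {0,2,3,4,5}, {0,2,5}, {0,1,2,4,5}, {0,2,3,5}, {0,1,2,3,4,5}.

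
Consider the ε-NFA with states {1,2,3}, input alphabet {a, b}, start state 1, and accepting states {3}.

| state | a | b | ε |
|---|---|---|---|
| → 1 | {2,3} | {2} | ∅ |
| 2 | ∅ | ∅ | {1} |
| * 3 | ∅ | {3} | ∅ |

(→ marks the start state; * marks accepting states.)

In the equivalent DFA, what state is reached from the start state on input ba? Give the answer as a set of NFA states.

{1,2,3}

Start: {1}.
δ(1,b) = {2}.
Union: {2}.
ε-closure gives {1,2}.
After b: {1,2}.
δ(1,a) = {2,3}; δ(2,a) = ∅.
Union: {2,3}.
ε-closure gives {1,2,3}.
After a: {1,2,3}.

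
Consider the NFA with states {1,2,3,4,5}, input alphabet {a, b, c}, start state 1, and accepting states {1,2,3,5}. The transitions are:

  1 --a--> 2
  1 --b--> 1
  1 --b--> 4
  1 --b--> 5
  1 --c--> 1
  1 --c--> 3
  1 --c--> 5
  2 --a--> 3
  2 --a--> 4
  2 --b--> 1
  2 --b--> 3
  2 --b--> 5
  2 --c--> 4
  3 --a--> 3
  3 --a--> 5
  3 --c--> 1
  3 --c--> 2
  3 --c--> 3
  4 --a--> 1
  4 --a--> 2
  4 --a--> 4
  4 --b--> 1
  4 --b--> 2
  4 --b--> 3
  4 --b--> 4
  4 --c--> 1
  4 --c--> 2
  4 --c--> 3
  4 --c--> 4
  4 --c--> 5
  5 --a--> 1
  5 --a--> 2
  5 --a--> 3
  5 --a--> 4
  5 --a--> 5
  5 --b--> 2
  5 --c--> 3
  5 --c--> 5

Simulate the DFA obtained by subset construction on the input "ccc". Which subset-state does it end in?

Start: {1}.
δ(1,c) = {1,3,5}.
Union: {1,3,5}.
After c: {1,3,5}.
δ(1,c) = {1,3,5}; δ(3,c) = {1,2,3}; δ(5,c) = {3,5}.
Union: {1,2,3,5}.
After c: {1,2,3,5}.
δ(1,c) = {1,3,5}; δ(2,c) = {4}; δ(3,c) = {1,2,3}; δ(5,c) = {3,5}.
Union: {1,2,3,4,5}.
After c: {1,2,3,4,5}.

{1,2,3,4,5}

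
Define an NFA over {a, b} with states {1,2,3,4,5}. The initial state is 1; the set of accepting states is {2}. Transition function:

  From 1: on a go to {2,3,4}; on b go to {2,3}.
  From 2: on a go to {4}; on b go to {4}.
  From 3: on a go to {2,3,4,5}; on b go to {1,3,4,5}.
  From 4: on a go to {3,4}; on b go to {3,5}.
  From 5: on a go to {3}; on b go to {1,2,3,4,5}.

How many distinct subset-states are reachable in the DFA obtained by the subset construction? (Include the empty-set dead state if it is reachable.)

Start state of the DFA: {1}.
{1} --a--> {2,3,4}  [new]
{1} --b--> {2,3}  [new]
{2,3,4} --a--> {2,3,4,5}  [new]
{2,3,4} --b--> {1,3,4,5}  [new]
{2,3} --a--> {2,3,4,5}  [seen]
{2,3} --b--> {1,3,4,5}  [seen]
{2,3,4,5} --a--> {2,3,4,5}  [seen]
{2,3,4,5} --b--> {1,2,3,4,5}  [new]
{1,3,4,5} --a--> {2,3,4,5}  [seen]
{1,3,4,5} --b--> {1,2,3,4,5}  [seen]
{1,2,3,4,5} --a--> {2,3,4,5}  [seen]
{1,2,3,4,5} --b--> {1,2,3,4,5}  [seen]
Reachable DFA states: {1}, {2,3,4}, {2,3}, {2,3,4,5}, {1,3,4,5}, {1,2,3,4,5}.

6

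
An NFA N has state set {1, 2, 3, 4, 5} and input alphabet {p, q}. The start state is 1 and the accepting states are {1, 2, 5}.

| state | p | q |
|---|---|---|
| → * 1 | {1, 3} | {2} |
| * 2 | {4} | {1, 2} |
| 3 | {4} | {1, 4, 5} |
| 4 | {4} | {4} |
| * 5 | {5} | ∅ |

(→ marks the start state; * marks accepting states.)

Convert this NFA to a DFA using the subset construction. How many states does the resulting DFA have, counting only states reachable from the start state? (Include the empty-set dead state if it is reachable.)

Start state of the DFA: {1}.
{1} --p--> {1, 3}  [new]
{1} --q--> {2}  [new]
{1, 3} --p--> {1, 3, 4}  [new]
{1, 3} --q--> {1, 2, 4, 5}  [new]
{2} --p--> {4}  [new]
{2} --q--> {1, 2}  [new]
{1, 3, 4} --p--> {1, 3, 4}  [seen]
{1, 3, 4} --q--> {1, 2, 4, 5}  [seen]
{1, 2, 4, 5} --p--> {1, 3, 4, 5}  [new]
{1, 2, 4, 5} --q--> {1, 2, 4}  [new]
{4} --p--> {4}  [seen]
{4} --q--> {4}  [seen]
{1, 2} --p--> {1, 3, 4}  [seen]
{1, 2} --q--> {1, 2}  [seen]
{1, 3, 4, 5} --p--> {1, 3, 4, 5}  [seen]
{1, 3, 4, 5} --q--> {1, 2, 4, 5}  [seen]
{1, 2, 4} --p--> {1, 3, 4}  [seen]
{1, 2, 4} --q--> {1, 2, 4}  [seen]
Reachable DFA states: {1}, {1, 3}, {2}, {1, 3, 4}, {1, 2, 4, 5}, {4}, {1, 2}, {1, 3, 4, 5}, {1, 2, 4}.

9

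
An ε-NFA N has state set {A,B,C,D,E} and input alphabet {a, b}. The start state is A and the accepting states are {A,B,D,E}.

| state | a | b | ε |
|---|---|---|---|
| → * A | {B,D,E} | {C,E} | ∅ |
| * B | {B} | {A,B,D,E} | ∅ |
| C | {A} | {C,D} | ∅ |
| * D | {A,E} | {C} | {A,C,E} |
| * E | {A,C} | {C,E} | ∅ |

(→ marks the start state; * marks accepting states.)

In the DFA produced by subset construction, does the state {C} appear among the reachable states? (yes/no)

Start state of the DFA: {A} (ε-closure of the NFA start).
{A} --a--> {A,B,C,D,E}  [new]
{A} --b--> {C,E}  [new]
{A,B,C,D,E} --a--> {A,B,C,D,E}  [seen]
{A,B,C,D,E} --b--> {A,B,C,D,E}  [seen]
{C,E} --a--> {A,C}  [new]
{C,E} --b--> {A,C,D,E}  [new]
{A,C} --a--> {A,B,C,D,E}  [seen]
{A,C} --b--> {A,C,D,E}  [seen]
{A,C,D,E} --a--> {A,B,C,D,E}  [seen]
{A,C,D,E} --b--> {A,C,D,E}  [seen]
Reachable DFA states: {A}, {A,B,C,D,E}, {C,E}, {A,C}, {A,C,D,E}.
{C} is not among them.

no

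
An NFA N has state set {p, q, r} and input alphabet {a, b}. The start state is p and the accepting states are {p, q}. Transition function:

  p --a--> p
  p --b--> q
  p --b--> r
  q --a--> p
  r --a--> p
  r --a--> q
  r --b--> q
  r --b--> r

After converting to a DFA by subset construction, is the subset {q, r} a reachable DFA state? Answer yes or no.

Start state of the DFA: {p}.
{p} --a--> {p}  [seen]
{p} --b--> {q, r}  [new]
{q, r} --a--> {p, q}  [new]
{q, r} --b--> {q, r}  [seen]
{p, q} --a--> {p}  [seen]
{p, q} --b--> {q, r}  [seen]
Reachable DFA states: {p}, {q, r}, {p, q}.
{q, r} is among them.

yes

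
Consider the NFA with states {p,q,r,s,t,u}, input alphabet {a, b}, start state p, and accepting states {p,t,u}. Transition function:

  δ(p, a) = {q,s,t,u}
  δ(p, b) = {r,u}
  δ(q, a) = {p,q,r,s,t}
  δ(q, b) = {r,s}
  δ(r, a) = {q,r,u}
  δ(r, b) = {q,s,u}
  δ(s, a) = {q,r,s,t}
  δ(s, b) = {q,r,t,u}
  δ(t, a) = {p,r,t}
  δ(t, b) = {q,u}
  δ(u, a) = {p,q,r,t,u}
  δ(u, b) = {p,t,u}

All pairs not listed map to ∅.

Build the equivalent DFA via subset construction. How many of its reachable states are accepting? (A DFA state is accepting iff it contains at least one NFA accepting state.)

6

Start state of the DFA: {p}.
{p} --a--> {q,s,t,u}  [new]
{p} --b--> {r,u}  [new]
{q,s,t,u} --a--> {p,q,r,s,t,u}  [new]
{q,s,t,u} --b--> {p,q,r,s,t,u}  [seen]
{r,u} --a--> {p,q,r,t,u}  [new]
{r,u} --b--> {p,q,s,t,u}  [new]
{p,q,r,s,t,u} --a--> {p,q,r,s,t,u}  [seen]
{p,q,r,s,t,u} --b--> {p,q,r,s,t,u}  [seen]
{p,q,r,t,u} --a--> {p,q,r,s,t,u}  [seen]
{p,q,r,t,u} --b--> {p,q,r,s,t,u}  [seen]
{p,q,s,t,u} --a--> {p,q,r,s,t,u}  [seen]
{p,q,s,t,u} --b--> {p,q,r,s,t,u}  [seen]
Reachable DFA states: {p}, {q,s,t,u}, {r,u}, {p,q,r,s,t,u}, {p,q,r,t,u}, {p,q,s,t,u}.
Accepting DFA states (contain an NFA accepting state): {p}, {q,s,t,u}, {r,u}, {p,q,r,s,t,u}, {p,q,r,t,u}, {p,q,s,t,u}.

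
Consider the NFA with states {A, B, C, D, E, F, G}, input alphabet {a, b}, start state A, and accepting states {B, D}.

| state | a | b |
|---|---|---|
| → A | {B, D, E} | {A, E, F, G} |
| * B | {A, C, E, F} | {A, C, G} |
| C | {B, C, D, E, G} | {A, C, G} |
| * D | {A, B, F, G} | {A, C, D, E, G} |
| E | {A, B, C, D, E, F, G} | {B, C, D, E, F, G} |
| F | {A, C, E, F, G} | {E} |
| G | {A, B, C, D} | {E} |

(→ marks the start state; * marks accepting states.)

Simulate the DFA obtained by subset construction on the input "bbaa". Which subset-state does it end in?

Start: {A}.
δ(A,b) = {A, E, F, G}.
Union: {A, E, F, G}.
After b: {A, E, F, G}.
δ(A,b) = {A, E, F, G}; δ(E,b) = {B, C, D, E, F, G}; δ(F,b) = {E}; δ(G,b) = {E}.
Union: {A, B, C, D, E, F, G}.
After b: {A, B, C, D, E, F, G}.
δ(A,a) = {B, D, E}; δ(B,a) = {A, C, E, F}; δ(C,a) = {B, C, D, E, G}; δ(D,a) = {A, B, F, G}; δ(E,a) = {A, B, C, D, E, F, G}; δ(F,a) = {A, C, E, F, G}; δ(G,a) = {A, B, C, D}.
Union: {A, B, C, D, E, F, G}.
After a: {A, B, C, D, E, F, G}.
δ(A,a) = {B, D, E}; δ(B,a) = {A, C, E, F}; δ(C,a) = {B, C, D, E, G}; δ(D,a) = {A, B, F, G}; δ(E,a) = {A, B, C, D, E, F, G}; δ(F,a) = {A, C, E, F, G}; δ(G,a) = {A, B, C, D}.
Union: {A, B, C, D, E, F, G}.
After a: {A, B, C, D, E, F, G}.

{A, B, C, D, E, F, G}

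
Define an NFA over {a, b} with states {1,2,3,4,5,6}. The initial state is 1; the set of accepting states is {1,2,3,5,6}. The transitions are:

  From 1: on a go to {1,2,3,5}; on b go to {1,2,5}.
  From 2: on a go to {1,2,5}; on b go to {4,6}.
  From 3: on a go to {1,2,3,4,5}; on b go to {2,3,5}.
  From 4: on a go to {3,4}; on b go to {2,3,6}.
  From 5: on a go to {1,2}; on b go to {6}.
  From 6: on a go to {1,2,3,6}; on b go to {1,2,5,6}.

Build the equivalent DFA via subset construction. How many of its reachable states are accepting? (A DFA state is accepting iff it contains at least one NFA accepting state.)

Start state of the DFA: {1}.
{1} --a--> {1,2,3,5}  [new]
{1} --b--> {1,2,5}  [new]
{1,2,3,5} --a--> {1,2,3,4,5}  [new]
{1,2,3,5} --b--> {1,2,3,4,5,6}  [new]
{1,2,5} --a--> {1,2,3,5}  [seen]
{1,2,5} --b--> {1,2,4,5,6}  [new]
{1,2,3,4,5} --a--> {1,2,3,4,5}  [seen]
{1,2,3,4,5} --b--> {1,2,3,4,5,6}  [seen]
{1,2,3,4,5,6} --a--> {1,2,3,4,5,6}  [seen]
{1,2,3,4,5,6} --b--> {1,2,3,4,5,6}  [seen]
{1,2,4,5,6} --a--> {1,2,3,4,5,6}  [seen]
{1,2,4,5,6} --b--> {1,2,3,4,5,6}  [seen]
Reachable DFA states: {1}, {1,2,3,5}, {1,2,5}, {1,2,3,4,5}, {1,2,3,4,5,6}, {1,2,4,5,6}.
Accepting DFA states (contain an NFA accepting state): {1}, {1,2,3,5}, {1,2,5}, {1,2,3,4,5}, {1,2,3,4,5,6}, {1,2,4,5,6}.

6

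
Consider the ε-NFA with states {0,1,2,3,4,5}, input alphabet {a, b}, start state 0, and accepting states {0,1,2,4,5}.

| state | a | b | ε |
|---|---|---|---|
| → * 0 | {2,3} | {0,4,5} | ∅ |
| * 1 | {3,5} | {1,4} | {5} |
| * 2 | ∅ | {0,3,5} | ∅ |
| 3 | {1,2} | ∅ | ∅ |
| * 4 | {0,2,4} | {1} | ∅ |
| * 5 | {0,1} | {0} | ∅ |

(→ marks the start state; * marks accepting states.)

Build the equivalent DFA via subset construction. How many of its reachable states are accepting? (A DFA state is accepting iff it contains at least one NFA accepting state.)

Start state of the DFA: {0} (ε-closure of the NFA start).
{0} --a--> {2,3}  [new]
{0} --b--> {0,4,5}  [new]
{2,3} --a--> {1,2,5}  [new]
{2,3} --b--> {0,3,5}  [new]
{0,4,5} --a--> {0,1,2,3,4,5}  [new]
{0,4,5} --b--> {0,1,4,5}  [new]
{1,2,5} --a--> {0,1,3,5}  [new]
{1,2,5} --b--> {0,1,3,4,5}  [new]
{0,3,5} --a--> {0,1,2,3,5}  [new]
{0,3,5} --b--> {0,4,5}  [seen]
{0,1,2,3,4,5} --a--> {0,1,2,3,4,5}  [seen]
{0,1,2,3,4,5} --b--> {0,1,3,4,5}  [seen]
{0,1,4,5} --a--> {0,1,2,3,4,5}  [seen]
{0,1,4,5} --b--> {0,1,4,5}  [seen]
{0,1,3,5} --a--> {0,1,2,3,5}  [seen]
{0,1,3,5} --b--> {0,1,4,5}  [seen]
{0,1,3,4,5} --a--> {0,1,2,3,4,5}  [seen]
{0,1,3,4,5} --b--> {0,1,4,5}  [seen]
{0,1,2,3,5} --a--> {0,1,2,3,5}  [seen]
{0,1,2,3,5} --b--> {0,1,3,4,5}  [seen]
Reachable DFA states: {0}, {2,3}, {0,4,5}, {1,2,5}, {0,3,5}, {0,1,2,3,4,5}, {0,1,4,5}, {0,1,3,5}, {0,1,3,4,5}, {0,1,2,3,5}.
Accepting DFA states (contain an NFA accepting state): {0}, {2,3}, {0,4,5}, {1,2,5}, {0,3,5}, {0,1,2,3,4,5}, {0,1,4,5}, {0,1,3,5}, {0,1,3,4,5}, {0,1,2,3,5}.

10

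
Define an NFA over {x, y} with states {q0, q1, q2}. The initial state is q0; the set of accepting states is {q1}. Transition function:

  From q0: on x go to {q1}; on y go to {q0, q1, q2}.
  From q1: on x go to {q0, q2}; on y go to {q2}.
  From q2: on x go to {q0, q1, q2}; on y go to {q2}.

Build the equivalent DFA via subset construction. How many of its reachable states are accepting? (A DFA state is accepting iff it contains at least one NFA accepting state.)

2

Start state of the DFA: {q0}.
{q0} --x--> {q1}  [new]
{q0} --y--> {q0, q1, q2}  [new]
{q1} --x--> {q0, q2}  [new]
{q1} --y--> {q2}  [new]
{q0, q1, q2} --x--> {q0, q1, q2}  [seen]
{q0, q1, q2} --y--> {q0, q1, q2}  [seen]
{q0, q2} --x--> {q0, q1, q2}  [seen]
{q0, q2} --y--> {q0, q1, q2}  [seen]
{q2} --x--> {q0, q1, q2}  [seen]
{q2} --y--> {q2}  [seen]
Reachable DFA states: {q0}, {q1}, {q0, q1, q2}, {q0, q2}, {q2}.
Accepting DFA states (contain an NFA accepting state): {q1}, {q0, q1, q2}.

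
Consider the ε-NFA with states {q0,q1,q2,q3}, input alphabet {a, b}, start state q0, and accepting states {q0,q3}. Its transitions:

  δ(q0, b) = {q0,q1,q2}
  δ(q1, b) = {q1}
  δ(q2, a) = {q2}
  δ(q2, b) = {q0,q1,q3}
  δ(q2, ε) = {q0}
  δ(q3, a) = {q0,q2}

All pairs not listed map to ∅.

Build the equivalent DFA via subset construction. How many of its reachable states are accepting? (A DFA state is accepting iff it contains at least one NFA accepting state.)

Start state of the DFA: {q0} (ε-closure of the NFA start).
{q0} --a--> ∅  [new]
{q0} --b--> {q0,q1,q2}  [new]
∅ --a--> ∅  [seen]
∅ --b--> ∅  [seen]
{q0,q1,q2} --a--> {q0,q2}  [new]
{q0,q1,q2} --b--> {q0,q1,q2,q3}  [new]
{q0,q2} --a--> {q0,q2}  [seen]
{q0,q2} --b--> {q0,q1,q2,q3}  [seen]
{q0,q1,q2,q3} --a--> {q0,q2}  [seen]
{q0,q1,q2,q3} --b--> {q0,q1,q2,q3}  [seen]
Reachable DFA states: {q0}, ∅, {q0,q1,q2}, {q0,q2}, {q0,q1,q2,q3}.
Accepting DFA states (contain an NFA accepting state): {q0}, {q0,q1,q2}, {q0,q2}, {q0,q1,q2,q3}.

4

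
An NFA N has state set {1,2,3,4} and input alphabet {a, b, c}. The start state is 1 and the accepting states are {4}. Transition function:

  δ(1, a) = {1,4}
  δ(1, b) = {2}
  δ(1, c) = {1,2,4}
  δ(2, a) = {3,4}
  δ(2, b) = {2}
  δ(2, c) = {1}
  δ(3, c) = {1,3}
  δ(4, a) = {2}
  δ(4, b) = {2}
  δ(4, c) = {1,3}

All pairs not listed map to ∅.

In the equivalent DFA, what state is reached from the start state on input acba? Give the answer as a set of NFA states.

Start: {1}.
δ(1,a) = {1,4}.
Union: {1,4}.
After a: {1,4}.
δ(1,c) = {1,2,4}; δ(4,c) = {1,3}.
Union: {1,2,3,4}.
After c: {1,2,3,4}.
δ(1,b) = {2}; δ(2,b) = {2}; δ(3,b) = ∅; δ(4,b) = {2}.
Union: {2}.
After b: {2}.
δ(2,a) = {3,4}.
Union: {3,4}.
After a: {3,4}.

{3,4}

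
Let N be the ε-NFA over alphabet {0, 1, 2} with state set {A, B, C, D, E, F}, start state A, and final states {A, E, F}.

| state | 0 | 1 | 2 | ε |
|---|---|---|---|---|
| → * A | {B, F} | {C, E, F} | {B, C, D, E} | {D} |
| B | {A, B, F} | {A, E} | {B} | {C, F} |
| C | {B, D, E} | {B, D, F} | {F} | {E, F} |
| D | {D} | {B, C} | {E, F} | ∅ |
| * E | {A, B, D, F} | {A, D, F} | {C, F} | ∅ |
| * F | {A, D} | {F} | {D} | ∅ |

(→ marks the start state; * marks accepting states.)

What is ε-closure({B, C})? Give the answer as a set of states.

Begin with {B, C}.
B →ε {C, F}; add F.
C →ε {E, F}; add E.
ε-closure = {B, C, E, F}.

{B, C, E, F}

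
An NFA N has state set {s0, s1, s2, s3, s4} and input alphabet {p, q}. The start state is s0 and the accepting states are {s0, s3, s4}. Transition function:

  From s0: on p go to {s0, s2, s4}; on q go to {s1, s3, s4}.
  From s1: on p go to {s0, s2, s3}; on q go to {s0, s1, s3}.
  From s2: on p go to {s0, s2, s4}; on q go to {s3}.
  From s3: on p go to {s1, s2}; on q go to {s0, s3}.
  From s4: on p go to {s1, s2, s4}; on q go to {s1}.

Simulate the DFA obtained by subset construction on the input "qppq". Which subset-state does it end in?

Start: {s0}.
δ(s0,q) = {s1, s3, s4}.
Union: {s1, s3, s4}.
After q: {s1, s3, s4}.
δ(s1,p) = {s0, s2, s3}; δ(s3,p) = {s1, s2}; δ(s4,p) = {s1, s2, s4}.
Union: {s0, s1, s2, s3, s4}.
After p: {s0, s1, s2, s3, s4}.
δ(s0,p) = {s0, s2, s4}; δ(s1,p) = {s0, s2, s3}; δ(s2,p) = {s0, s2, s4}; δ(s3,p) = {s1, s2}; δ(s4,p) = {s1, s2, s4}.
Union: {s0, s1, s2, s3, s4}.
After p: {s0, s1, s2, s3, s4}.
δ(s0,q) = {s1, s3, s4}; δ(s1,q) = {s0, s1, s3}; δ(s2,q) = {s3}; δ(s3,q) = {s0, s3}; δ(s4,q) = {s1}.
Union: {s0, s1, s3, s4}.
After q: {s0, s1, s3, s4}.

{s0, s1, s3, s4}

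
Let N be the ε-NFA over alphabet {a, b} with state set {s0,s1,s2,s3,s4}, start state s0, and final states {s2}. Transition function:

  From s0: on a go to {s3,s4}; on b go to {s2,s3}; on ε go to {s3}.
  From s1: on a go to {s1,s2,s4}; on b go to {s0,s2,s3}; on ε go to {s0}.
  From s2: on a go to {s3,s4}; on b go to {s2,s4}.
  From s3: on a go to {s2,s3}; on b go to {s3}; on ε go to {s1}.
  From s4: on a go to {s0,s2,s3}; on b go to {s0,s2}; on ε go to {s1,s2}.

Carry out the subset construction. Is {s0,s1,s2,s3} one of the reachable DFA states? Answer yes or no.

yes

Start state of the DFA: {s0,s1,s3} (ε-closure of the NFA start).
{s0,s1,s3} --a--> {s0,s1,s2,s3,s4}  [new]
{s0,s1,s3} --b--> {s0,s1,s2,s3}  [new]
{s0,s1,s2,s3,s4} --a--> {s0,s1,s2,s3,s4}  [seen]
{s0,s1,s2,s3,s4} --b--> {s0,s1,s2,s3,s4}  [seen]
{s0,s1,s2,s3} --a--> {s0,s1,s2,s3,s4}  [seen]
{s0,s1,s2,s3} --b--> {s0,s1,s2,s3,s4}  [seen]
Reachable DFA states: {s0,s1,s3}, {s0,s1,s2,s3,s4}, {s0,s1,s2,s3}.
{s0,s1,s2,s3} is among them.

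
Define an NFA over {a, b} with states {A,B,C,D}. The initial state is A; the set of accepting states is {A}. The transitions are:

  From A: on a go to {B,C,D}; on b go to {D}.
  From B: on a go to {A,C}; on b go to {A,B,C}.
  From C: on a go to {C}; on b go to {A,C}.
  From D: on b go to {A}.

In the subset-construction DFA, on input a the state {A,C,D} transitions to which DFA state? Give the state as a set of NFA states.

δ(A,a) = {B,C,D}; δ(C,a) = {C}; δ(D,a) = ∅.
Union: {B,C,D}.

{B,C,D}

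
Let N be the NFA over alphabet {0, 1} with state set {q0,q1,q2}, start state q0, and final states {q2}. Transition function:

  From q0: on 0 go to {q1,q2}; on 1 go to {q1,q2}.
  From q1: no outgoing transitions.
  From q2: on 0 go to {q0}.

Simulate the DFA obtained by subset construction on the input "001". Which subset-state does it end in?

Start: {q0}.
δ(q0,0) = {q1,q2}.
Union: {q1,q2}.
After 0: {q1,q2}.
δ(q1,0) = ∅; δ(q2,0) = {q0}.
Union: {q0}.
After 0: {q0}.
δ(q0,1) = {q1,q2}.
Union: {q1,q2}.
After 1: {q1,q2}.

{q1,q2}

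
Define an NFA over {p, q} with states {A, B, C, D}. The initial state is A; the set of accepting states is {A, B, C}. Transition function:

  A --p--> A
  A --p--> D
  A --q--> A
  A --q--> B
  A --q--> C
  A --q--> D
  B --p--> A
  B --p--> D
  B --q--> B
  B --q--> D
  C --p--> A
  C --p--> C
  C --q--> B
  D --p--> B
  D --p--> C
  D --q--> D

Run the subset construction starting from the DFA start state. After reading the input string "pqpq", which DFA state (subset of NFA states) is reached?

Start: {A}.
δ(A,p) = {A, D}.
Union: {A, D}.
After p: {A, D}.
δ(A,q) = {A, B, C, D}; δ(D,q) = {D}.
Union: {A, B, C, D}.
After q: {A, B, C, D}.
δ(A,p) = {A, D}; δ(B,p) = {A, D}; δ(C,p) = {A, C}; δ(D,p) = {B, C}.
Union: {A, B, C, D}.
After p: {A, B, C, D}.
δ(A,q) = {A, B, C, D}; δ(B,q) = {B, D}; δ(C,q) = {B}; δ(D,q) = {D}.
Union: {A, B, C, D}.
After q: {A, B, C, D}.

{A, B, C, D}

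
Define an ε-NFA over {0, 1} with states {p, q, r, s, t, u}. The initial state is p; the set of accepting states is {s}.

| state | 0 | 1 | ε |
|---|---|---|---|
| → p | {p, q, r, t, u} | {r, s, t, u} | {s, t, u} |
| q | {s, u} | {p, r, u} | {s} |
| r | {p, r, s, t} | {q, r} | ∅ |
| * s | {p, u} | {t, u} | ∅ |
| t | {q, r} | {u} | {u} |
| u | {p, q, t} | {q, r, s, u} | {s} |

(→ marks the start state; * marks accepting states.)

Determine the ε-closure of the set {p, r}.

Begin with {p, r}.
p →ε {s, t, u}; add s, t, u.
ε-closure = {p, r, s, t, u}.

{p, r, s, t, u}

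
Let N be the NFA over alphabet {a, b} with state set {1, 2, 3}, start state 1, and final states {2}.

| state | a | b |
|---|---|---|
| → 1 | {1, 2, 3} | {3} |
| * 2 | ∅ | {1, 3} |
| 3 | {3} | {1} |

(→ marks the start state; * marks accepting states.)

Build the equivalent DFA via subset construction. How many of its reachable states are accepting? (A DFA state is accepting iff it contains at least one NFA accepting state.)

1

Start state of the DFA: {1}.
{1} --a--> {1, 2, 3}  [new]
{1} --b--> {3}  [new]
{1, 2, 3} --a--> {1, 2, 3}  [seen]
{1, 2, 3} --b--> {1, 3}  [new]
{3} --a--> {3}  [seen]
{3} --b--> {1}  [seen]
{1, 3} --a--> {1, 2, 3}  [seen]
{1, 3} --b--> {1, 3}  [seen]
Reachable DFA states: {1}, {1, 2, 3}, {3}, {1, 3}.
Accepting DFA states (contain an NFA accepting state): {1, 2, 3}.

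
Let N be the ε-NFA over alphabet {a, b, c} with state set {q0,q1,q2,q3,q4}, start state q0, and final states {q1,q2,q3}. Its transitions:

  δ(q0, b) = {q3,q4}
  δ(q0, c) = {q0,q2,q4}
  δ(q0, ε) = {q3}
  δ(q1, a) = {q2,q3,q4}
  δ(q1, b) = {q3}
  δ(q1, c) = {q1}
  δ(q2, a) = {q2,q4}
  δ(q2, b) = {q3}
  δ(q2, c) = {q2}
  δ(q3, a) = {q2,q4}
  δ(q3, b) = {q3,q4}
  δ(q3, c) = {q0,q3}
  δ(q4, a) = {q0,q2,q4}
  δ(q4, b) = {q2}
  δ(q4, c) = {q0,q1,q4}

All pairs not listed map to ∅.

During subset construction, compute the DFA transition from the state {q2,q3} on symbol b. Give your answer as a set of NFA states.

{q3,q4}

δ(q2,b) = {q3}; δ(q3,b) = {q3,q4}.
Union: {q3,q4}.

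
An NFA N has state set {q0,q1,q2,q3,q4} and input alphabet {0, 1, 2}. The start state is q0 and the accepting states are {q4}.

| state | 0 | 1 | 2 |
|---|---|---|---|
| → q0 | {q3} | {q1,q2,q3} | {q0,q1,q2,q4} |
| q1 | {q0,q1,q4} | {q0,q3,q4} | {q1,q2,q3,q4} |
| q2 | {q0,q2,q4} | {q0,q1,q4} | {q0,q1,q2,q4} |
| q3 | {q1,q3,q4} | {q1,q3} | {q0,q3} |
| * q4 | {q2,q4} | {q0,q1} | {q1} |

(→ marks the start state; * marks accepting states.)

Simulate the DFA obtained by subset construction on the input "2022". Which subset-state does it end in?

{q0,q1,q2,q3,q4}

Start: {q0}.
δ(q0,2) = {q0,q1,q2,q4}.
Union: {q0,q1,q2,q4}.
After 2: {q0,q1,q2,q4}.
δ(q0,0) = {q3}; δ(q1,0) = {q0,q1,q4}; δ(q2,0) = {q0,q2,q4}; δ(q4,0) = {q2,q4}.
Union: {q0,q1,q2,q3,q4}.
After 0: {q0,q1,q2,q3,q4}.
δ(q0,2) = {q0,q1,q2,q4}; δ(q1,2) = {q1,q2,q3,q4}; δ(q2,2) = {q0,q1,q2,q4}; δ(q3,2) = {q0,q3}; δ(q4,2) = {q1}.
Union: {q0,q1,q2,q3,q4}.
After 2: {q0,q1,q2,q3,q4}.
δ(q0,2) = {q0,q1,q2,q4}; δ(q1,2) = {q1,q2,q3,q4}; δ(q2,2) = {q0,q1,q2,q4}; δ(q3,2) = {q0,q3}; δ(q4,2) = {q1}.
Union: {q0,q1,q2,q3,q4}.
After 2: {q0,q1,q2,q3,q4}.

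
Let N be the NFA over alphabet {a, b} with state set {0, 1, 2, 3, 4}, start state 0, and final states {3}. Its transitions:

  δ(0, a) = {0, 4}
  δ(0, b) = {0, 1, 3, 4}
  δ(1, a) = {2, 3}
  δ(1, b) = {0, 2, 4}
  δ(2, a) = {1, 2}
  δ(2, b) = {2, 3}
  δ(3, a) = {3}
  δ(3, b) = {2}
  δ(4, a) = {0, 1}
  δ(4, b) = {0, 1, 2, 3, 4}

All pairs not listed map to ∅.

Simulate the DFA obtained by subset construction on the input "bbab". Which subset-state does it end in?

{0, 1, 2, 3, 4}

Start: {0}.
δ(0,b) = {0, 1, 3, 4}.
Union: {0, 1, 3, 4}.
After b: {0, 1, 3, 4}.
δ(0,b) = {0, 1, 3, 4}; δ(1,b) = {0, 2, 4}; δ(3,b) = {2}; δ(4,b) = {0, 1, 2, 3, 4}.
Union: {0, 1, 2, 3, 4}.
After b: {0, 1, 2, 3, 4}.
δ(0,a) = {0, 4}; δ(1,a) = {2, 3}; δ(2,a) = {1, 2}; δ(3,a) = {3}; δ(4,a) = {0, 1}.
Union: {0, 1, 2, 3, 4}.
After a: {0, 1, 2, 3, 4}.
δ(0,b) = {0, 1, 3, 4}; δ(1,b) = {0, 2, 4}; δ(2,b) = {2, 3}; δ(3,b) = {2}; δ(4,b) = {0, 1, 2, 3, 4}.
Union: {0, 1, 2, 3, 4}.
After b: {0, 1, 2, 3, 4}.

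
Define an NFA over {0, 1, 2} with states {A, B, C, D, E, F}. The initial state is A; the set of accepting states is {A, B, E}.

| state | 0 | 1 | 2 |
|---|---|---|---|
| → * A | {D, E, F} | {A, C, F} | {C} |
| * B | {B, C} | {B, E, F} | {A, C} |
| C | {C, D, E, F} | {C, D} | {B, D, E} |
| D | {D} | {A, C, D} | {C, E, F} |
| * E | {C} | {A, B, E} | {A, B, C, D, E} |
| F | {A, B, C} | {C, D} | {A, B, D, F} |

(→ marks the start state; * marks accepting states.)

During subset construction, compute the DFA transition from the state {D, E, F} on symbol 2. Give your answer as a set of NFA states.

δ(D,2) = {C, E, F}; δ(E,2) = {A, B, C, D, E}; δ(F,2) = {A, B, D, F}.
Union: {A, B, C, D, E, F}.

{A, B, C, D, E, F}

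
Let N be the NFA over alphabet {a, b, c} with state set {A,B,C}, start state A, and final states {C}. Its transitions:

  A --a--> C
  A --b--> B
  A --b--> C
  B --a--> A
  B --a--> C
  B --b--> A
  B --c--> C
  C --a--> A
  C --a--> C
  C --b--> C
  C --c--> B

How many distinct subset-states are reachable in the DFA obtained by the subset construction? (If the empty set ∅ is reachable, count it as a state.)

Start state of the DFA: {A}.
{A} --a--> {C}  [new]
{A} --b--> {B,C}  [new]
{A} --c--> ∅  [new]
{C} --a--> {A,C}  [new]
{C} --b--> {C}  [seen]
{C} --c--> {B}  [new]
{B,C} --a--> {A,C}  [seen]
{B,C} --b--> {A,C}  [seen]
{B,C} --c--> {B,C}  [seen]
∅ --a--> ∅  [seen]
∅ --b--> ∅  [seen]
∅ --c--> ∅  [seen]
{A,C} --a--> {A,C}  [seen]
{A,C} --b--> {B,C}  [seen]
{A,C} --c--> {B}  [seen]
{B} --a--> {A,C}  [seen]
{B} --b--> {A}  [seen]
{B} --c--> {C}  [seen]
Reachable DFA states: {A}, {C}, {B,C}, ∅, {A,C}, {B}.

6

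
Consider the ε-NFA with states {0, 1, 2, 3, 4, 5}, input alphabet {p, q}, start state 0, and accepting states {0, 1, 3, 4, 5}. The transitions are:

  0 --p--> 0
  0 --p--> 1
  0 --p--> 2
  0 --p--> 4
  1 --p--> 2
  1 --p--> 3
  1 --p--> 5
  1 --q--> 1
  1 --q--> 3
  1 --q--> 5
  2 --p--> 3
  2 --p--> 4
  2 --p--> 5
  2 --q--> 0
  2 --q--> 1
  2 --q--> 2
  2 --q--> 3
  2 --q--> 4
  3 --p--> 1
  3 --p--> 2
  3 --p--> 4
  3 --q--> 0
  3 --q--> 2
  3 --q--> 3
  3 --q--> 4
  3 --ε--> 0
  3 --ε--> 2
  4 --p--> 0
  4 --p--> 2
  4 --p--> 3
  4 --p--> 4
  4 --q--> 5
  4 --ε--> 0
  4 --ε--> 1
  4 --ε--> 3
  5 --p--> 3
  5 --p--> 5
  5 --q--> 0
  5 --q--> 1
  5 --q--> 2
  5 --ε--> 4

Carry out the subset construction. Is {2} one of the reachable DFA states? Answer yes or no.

no

Start state of the DFA: {0} (ε-closure of the NFA start).
{0} --p--> {0, 1, 2, 3, 4}  [new]
{0} --q--> ∅  [new]
{0, 1, 2, 3, 4} --p--> {0, 1, 2, 3, 4, 5}  [new]
{0, 1, 2, 3, 4} --q--> {0, 1, 2, 3, 4, 5}  [seen]
∅ --p--> ∅  [seen]
∅ --q--> ∅  [seen]
{0, 1, 2, 3, 4, 5} --p--> {0, 1, 2, 3, 4, 5}  [seen]
{0, 1, 2, 3, 4, 5} --q--> {0, 1, 2, 3, 4, 5}  [seen]
Reachable DFA states: {0}, {0, 1, 2, 3, 4}, ∅, {0, 1, 2, 3, 4, 5}.
{2} is not among them.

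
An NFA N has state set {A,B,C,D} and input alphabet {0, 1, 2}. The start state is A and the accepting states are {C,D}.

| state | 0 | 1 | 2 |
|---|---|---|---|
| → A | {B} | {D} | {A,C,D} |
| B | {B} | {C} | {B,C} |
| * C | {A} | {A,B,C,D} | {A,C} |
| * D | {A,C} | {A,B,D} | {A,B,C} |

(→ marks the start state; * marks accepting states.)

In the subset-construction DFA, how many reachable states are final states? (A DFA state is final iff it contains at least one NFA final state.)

Start state of the DFA: {A}.
{A} --0--> {B}  [new]
{A} --1--> {D}  [new]
{A} --2--> {A,C,D}  [new]
{B} --0--> {B}  [seen]
{B} --1--> {C}  [new]
{B} --2--> {B,C}  [new]
{D} --0--> {A,C}  [new]
{D} --1--> {A,B,D}  [new]
{D} --2--> {A,B,C}  [new]
{A,C,D} --0--> {A,B,C}  [seen]
{A,C,D} --1--> {A,B,C,D}  [new]
{A,C,D} --2--> {A,B,C,D}  [seen]
{C} --0--> {A}  [seen]
{C} --1--> {A,B,C,D}  [seen]
{C} --2--> {A,C}  [seen]
{B,C} --0--> {A,B}  [new]
{B,C} --1--> {A,B,C,D}  [seen]
{B,C} --2--> {A,B,C}  [seen]
{A,C} --0--> {A,B}  [seen]
{A,C} --1--> {A,B,C,D}  [seen]
{A,C} --2--> {A,C,D}  [seen]
{A,B,D} --0--> {A,B,C}  [seen]
{A,B,D} --1--> {A,B,C,D}  [seen]
{A,B,D} --2--> {A,B,C,D}  [seen]
{A,B,C} --0--> {A,B}  [seen]
{A,B,C} --1--> {A,B,C,D}  [seen]
{A,B,C} --2--> {A,B,C,D}  [seen]
{A,B,C,D} --0--> {A,B,C}  [seen]
{A,B,C,D} --1--> {A,B,C,D}  [seen]
{A,B,C,D} --2--> {A,B,C,D}  [seen]
{A,B} --0--> {B}  [seen]
{A,B} --1--> {C,D}  [new]
{A,B} --2--> {A,B,C,D}  [seen]
{C,D} --0--> {A,C}  [seen]
{C,D} --1--> {A,B,C,D}  [seen]
{C,D} --2--> {A,B,C}  [seen]
Reachable DFA states: {A}, {B}, {D}, {A,C,D}, {C}, {B,C}, {A,C}, {A,B,D}, {A,B,C}, {A,B,C,D}, {A,B}, {C,D}.
Accepting DFA states (contain an NFA accepting state): {D}, {A,C,D}, {C}, {B,C}, {A,C}, {A,B,D}, {A,B,C}, {A,B,C,D}, {C,D}.

9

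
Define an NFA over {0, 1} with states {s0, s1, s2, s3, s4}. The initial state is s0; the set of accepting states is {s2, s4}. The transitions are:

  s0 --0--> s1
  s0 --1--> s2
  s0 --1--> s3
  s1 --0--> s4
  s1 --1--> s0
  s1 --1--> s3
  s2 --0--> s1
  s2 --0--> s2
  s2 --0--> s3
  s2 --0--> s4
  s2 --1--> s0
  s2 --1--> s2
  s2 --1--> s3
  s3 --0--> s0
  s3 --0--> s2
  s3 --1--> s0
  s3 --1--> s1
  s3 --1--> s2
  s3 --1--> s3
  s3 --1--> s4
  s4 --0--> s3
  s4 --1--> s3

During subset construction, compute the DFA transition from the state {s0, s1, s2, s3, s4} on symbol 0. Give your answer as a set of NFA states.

{s0, s1, s2, s3, s4}

δ(s0,0) = {s1}; δ(s1,0) = {s4}; δ(s2,0) = {s1, s2, s3, s4}; δ(s3,0) = {s0, s2}; δ(s4,0) = {s3}.
Union: {s0, s1, s2, s3, s4}.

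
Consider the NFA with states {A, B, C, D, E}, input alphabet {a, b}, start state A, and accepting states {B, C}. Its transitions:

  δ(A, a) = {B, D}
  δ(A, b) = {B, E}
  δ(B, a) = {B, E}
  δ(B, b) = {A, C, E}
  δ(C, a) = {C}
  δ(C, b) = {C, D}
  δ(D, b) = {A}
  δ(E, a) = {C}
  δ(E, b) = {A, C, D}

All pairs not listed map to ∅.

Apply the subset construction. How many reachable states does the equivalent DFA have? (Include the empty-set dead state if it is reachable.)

Start state of the DFA: {A}.
{A} --a--> {B, D}  [new]
{A} --b--> {B, E}  [new]
{B, D} --a--> {B, E}  [seen]
{B, D} --b--> {A, C, E}  [new]
{B, E} --a--> {B, C, E}  [new]
{B, E} --b--> {A, C, D, E}  [new]
{A, C, E} --a--> {B, C, D}  [new]
{A, C, E} --b--> {A, B, C, D, E}  [new]
{B, C, E} --a--> {B, C, E}  [seen]
{B, C, E} --b--> {A, C, D, E}  [seen]
{A, C, D, E} --a--> {B, C, D}  [seen]
{A, C, D, E} --b--> {A, B, C, D, E}  [seen]
{B, C, D} --a--> {B, C, E}  [seen]
{B, C, D} --b--> {A, C, D, E}  [seen]
{A, B, C, D, E} --a--> {B, C, D, E}  [new]
{A, B, C, D, E} --b--> {A, B, C, D, E}  [seen]
{B, C, D, E} --a--> {B, C, E}  [seen]
{B, C, D, E} --b--> {A, C, D, E}  [seen]
Reachable DFA states: {A}, {B, D}, {B, E}, {A, C, E}, {B, C, E}, {A, C, D, E}, {B, C, D}, {A, B, C, D, E}, {B, C, D, E}.

9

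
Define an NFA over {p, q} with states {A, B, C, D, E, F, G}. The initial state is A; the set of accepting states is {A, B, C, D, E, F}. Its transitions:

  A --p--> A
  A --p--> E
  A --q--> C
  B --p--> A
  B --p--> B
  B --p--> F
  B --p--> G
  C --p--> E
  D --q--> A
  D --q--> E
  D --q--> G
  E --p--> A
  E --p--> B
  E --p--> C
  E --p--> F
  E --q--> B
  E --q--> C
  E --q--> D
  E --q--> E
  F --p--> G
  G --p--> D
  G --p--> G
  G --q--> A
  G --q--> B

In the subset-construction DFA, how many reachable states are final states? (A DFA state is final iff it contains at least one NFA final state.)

Start state of the DFA: {A}.
{A} --p--> {A, E}  [new]
{A} --q--> {C}  [new]
{A, E} --p--> {A, B, C, E, F}  [new]
{A, E} --q--> {B, C, D, E}  [new]
{C} --p--> {E}  [new]
{C} --q--> ∅  [new]
{A, B, C, E, F} --p--> {A, B, C, E, F, G}  [new]
{A, B, C, E, F} --q--> {B, C, D, E}  [seen]
{B, C, D, E} --p--> {A, B, C, E, F, G}  [seen]
{B, C, D, E} --q--> {A, B, C, D, E, G}  [new]
{E} --p--> {A, B, C, F}  [new]
{E} --q--> {B, C, D, E}  [seen]
∅ --p--> ∅  [seen]
∅ --q--> ∅  [seen]
{A, B, C, E, F, G} --p--> {A, B, C, D, E, F, G}  [new]
{A, B, C, E, F, G} --q--> {A, B, C, D, E}  [new]
{A, B, C, D, E, G} --p--> {A, B, C, D, E, F, G}  [seen]
{A, B, C, D, E, G} --q--> {A, B, C, D, E, G}  [seen]
{A, B, C, F} --p--> {A, B, E, F, G}  [new]
{A, B, C, F} --q--> {C}  [seen]
{A, B, C, D, E, F, G} --p--> {A, B, C, D, E, F, G}  [seen]
{A, B, C, D, E, F, G} --q--> {A, B, C, D, E, G}  [seen]
{A, B, C, D, E} --p--> {A, B, C, E, F, G}  [seen]
{A, B, C, D, E} --q--> {A, B, C, D, E, G}  [seen]
{A, B, E, F, G} --p--> {A, B, C, D, E, F, G}  [seen]
{A, B, E, F, G} --q--> {A, B, C, D, E}  [seen]
Reachable DFA states: {A}, {A, E}, {C}, {A, B, C, E, F}, {B, C, D, E}, {E}, ∅, {A, B, C, E, F, G}, {A, B, C, D, E, G}, {A, B, C, F}, {A, B, C, D, E, F, G}, {A, B, C, D, E}, {A, B, E, F, G}.
Accepting DFA states (contain an NFA accepting state): {A}, {A, E}, {C}, {A, B, C, E, F}, {B, C, D, E}, {E}, {A, B, C, E, F, G}, {A, B, C, D, E, G}, {A, B, C, F}, {A, B, C, D, E, F, G}, {A, B, C, D, E}, {A, B, E, F, G}.

12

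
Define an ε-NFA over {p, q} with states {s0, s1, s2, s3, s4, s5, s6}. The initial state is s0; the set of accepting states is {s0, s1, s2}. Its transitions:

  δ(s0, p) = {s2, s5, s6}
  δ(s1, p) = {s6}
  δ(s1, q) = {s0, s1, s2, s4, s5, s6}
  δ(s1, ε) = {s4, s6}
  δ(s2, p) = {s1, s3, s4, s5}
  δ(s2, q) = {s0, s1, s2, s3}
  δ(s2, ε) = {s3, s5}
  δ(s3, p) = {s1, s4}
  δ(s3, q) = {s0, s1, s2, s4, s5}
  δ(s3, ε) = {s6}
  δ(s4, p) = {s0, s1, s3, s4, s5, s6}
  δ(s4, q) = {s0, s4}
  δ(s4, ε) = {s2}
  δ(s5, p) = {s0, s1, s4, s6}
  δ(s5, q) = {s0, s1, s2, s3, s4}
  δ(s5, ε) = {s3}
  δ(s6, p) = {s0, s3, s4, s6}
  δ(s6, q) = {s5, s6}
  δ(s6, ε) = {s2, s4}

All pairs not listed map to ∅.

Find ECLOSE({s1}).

{s1, s2, s3, s4, s5, s6}

Begin with {s1}.
s1 →ε {s4, s6}; add s4, s6.
s6 →ε {s2, s4}; add s2.
s2 →ε {s3, s5}; add s3, s5.
ε-closure = {s1, s2, s3, s4, s5, s6}.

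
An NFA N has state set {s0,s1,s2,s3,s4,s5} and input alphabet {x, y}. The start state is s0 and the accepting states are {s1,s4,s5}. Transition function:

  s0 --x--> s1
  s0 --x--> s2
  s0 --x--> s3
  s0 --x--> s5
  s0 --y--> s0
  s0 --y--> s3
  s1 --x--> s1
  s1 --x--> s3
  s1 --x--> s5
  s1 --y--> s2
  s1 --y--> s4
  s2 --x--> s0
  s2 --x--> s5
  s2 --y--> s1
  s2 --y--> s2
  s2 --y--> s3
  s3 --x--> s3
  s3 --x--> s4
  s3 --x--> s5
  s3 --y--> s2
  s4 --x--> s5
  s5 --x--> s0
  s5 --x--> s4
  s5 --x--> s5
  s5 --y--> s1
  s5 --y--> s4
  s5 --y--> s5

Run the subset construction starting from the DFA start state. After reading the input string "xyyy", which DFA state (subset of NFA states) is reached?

{s1,s2,s3,s4,s5}

Start: {s0}.
δ(s0,x) = {s1,s2,s3,s5}.
Union: {s1,s2,s3,s5}.
After x: {s1,s2,s3,s5}.
δ(s1,y) = {s2,s4}; δ(s2,y) = {s1,s2,s3}; δ(s3,y) = {s2}; δ(s5,y) = {s1,s4,s5}.
Union: {s1,s2,s3,s4,s5}.
After y: {s1,s2,s3,s4,s5}.
δ(s1,y) = {s2,s4}; δ(s2,y) = {s1,s2,s3}; δ(s3,y) = {s2}; δ(s4,y) = ∅; δ(s5,y) = {s1,s4,s5}.
Union: {s1,s2,s3,s4,s5}.
After y: {s1,s2,s3,s4,s5}.
δ(s1,y) = {s2,s4}; δ(s2,y) = {s1,s2,s3}; δ(s3,y) = {s2}; δ(s4,y) = ∅; δ(s5,y) = {s1,s4,s5}.
Union: {s1,s2,s3,s4,s5}.
After y: {s1,s2,s3,s4,s5}.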